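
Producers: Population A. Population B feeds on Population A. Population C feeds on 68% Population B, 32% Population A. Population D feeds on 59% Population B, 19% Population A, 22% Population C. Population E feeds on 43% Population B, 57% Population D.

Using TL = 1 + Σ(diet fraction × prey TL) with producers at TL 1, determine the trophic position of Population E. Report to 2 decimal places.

Population B: 1 + 1 = 2
Population C: 1 + (0.68×2 + 0.32×1) = 2.68
Population D: 1 + (0.59×2 + 0.19×1 + 0.22×2.68) = 2.9596
Population E: 1 + (0.43×2 + 0.57×2.9596) = 3.546972

3.55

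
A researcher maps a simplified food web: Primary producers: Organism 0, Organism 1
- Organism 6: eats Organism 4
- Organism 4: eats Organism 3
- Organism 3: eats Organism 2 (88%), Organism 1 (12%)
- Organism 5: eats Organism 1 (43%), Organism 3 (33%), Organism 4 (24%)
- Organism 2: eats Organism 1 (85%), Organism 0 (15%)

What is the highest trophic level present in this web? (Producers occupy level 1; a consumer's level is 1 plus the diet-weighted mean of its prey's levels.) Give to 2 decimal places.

Organism 2: 1 + (0.85×1 + 0.15×1) = 2
Organism 3: 1 + (0.88×2 + 0.12×1) = 2.88
Organism 4: 1 + 2.88 = 3.88
Organism 5: 1 + (0.43×1 + 0.33×2.88 + 0.24×3.88) = 3.3116
Organism 6: 1 + 3.88 = 4.88

4.88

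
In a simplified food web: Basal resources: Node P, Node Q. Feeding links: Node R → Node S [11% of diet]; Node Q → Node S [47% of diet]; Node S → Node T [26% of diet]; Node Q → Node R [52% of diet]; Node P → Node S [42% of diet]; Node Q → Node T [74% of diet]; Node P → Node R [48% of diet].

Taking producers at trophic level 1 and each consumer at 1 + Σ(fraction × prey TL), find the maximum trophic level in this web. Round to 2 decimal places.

2.29

Node R: 1 + (0.52×1 + 0.48×1) = 2
Node S: 1 + (0.42×1 + 0.11×2 + 0.47×1) = 2.11
Node T: 1 + (0.26×2.11 + 0.74×1) = 2.2886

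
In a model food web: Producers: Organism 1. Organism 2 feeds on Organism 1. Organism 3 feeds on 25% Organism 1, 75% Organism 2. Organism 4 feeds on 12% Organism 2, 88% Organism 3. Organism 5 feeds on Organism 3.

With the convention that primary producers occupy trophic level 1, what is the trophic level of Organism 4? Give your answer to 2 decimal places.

Organism 2: 1 + 1 = 2
Organism 3: 1 + (0.25×1 + 0.75×2) = 2.75
Organism 4: 1 + (0.12×2 + 0.88×2.75) = 3.66
Organism 5: 1 + 2.75 = 3.75

3.66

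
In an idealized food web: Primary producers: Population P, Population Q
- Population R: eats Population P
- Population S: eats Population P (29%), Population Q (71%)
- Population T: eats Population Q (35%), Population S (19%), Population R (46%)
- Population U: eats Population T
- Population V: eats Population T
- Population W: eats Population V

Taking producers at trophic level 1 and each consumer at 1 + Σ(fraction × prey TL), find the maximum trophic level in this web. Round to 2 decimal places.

Population R: 1 + 1 = 2
Population S: 1 + (0.29×1 + 0.71×1) = 2
Population T: 1 + (0.35×1 + 0.19×2 + 0.46×2) = 2.65
Population U: 1 + 2.65 = 3.65
Population V: 1 + 2.65 = 3.65
Population W: 1 + 3.65 = 4.65

4.65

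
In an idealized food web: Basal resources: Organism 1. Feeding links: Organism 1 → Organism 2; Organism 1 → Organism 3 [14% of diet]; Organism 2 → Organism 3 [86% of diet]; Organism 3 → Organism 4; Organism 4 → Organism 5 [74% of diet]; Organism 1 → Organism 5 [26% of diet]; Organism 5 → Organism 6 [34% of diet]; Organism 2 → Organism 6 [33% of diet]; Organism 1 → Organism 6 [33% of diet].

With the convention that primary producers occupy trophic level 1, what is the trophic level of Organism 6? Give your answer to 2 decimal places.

Organism 2: 1 + 1 = 2
Organism 3: 1 + (0.14×1 + 0.86×2) = 2.86
Organism 4: 1 + 2.86 = 3.86
Organism 5: 1 + (0.74×3.86 + 0.26×1) = 4.1164
Organism 6: 1 + (0.34×4.1164 + 0.33×2 + 0.33×1) = 3.389576

3.39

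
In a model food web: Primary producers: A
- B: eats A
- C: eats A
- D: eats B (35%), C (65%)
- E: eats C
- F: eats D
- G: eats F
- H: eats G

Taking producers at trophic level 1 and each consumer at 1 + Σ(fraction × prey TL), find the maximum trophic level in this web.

6

B: 1 + 1 = 2
C: 1 + 1 = 2
D: 1 + (0.35×2 + 0.65×2) = 3
E: 1 + 2 = 3
F: 1 + 3 = 4
G: 1 + 4 = 5
H: 1 + 5 = 6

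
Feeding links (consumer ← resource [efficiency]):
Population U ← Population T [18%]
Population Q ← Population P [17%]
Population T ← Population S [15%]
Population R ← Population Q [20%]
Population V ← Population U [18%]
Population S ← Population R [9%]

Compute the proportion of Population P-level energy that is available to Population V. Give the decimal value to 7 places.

Product of link efficiencies: 0.17 × 0.2 × 0.09 × 0.15 × 0.18 × 0.18 = 0.0000148716

0.0000149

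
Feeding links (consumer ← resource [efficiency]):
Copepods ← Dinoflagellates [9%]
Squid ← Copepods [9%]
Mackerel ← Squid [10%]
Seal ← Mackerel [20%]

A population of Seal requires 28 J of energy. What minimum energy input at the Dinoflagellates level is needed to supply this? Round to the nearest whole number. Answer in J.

Cumulative transfer efficiency: 0.09 × 0.09 × 0.1 × 0.2 = 0.000162
Dinoflagellates energy = 28 / 0.000162 = 172840 J

172840 J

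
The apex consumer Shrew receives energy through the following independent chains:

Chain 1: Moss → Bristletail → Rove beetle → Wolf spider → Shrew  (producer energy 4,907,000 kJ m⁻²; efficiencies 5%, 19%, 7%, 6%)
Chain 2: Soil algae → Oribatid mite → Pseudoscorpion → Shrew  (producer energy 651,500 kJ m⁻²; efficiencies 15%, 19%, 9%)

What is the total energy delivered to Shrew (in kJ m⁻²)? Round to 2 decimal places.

1866.89 kJ m⁻²

Chain 1: 4907000 × 0.05 × 0.19 × 0.07 × 0.06 = 195.7893 kJ m⁻²
Chain 2: 651500 × 0.15 × 0.19 × 0.09 = 1671.0975 kJ m⁻²
Total at Shrew: 195.7893 + 1671.0975 = 1866.8868 kJ m⁻²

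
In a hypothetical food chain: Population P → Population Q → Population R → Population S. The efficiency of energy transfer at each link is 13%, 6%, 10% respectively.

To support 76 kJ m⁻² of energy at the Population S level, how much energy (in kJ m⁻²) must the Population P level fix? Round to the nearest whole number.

97436 kJ m⁻²

Cumulative transfer efficiency: 0.13 × 0.06 × 0.1 = 0.00078
Population P energy = 76 / 0.00078 = 97436 kJ m⁻²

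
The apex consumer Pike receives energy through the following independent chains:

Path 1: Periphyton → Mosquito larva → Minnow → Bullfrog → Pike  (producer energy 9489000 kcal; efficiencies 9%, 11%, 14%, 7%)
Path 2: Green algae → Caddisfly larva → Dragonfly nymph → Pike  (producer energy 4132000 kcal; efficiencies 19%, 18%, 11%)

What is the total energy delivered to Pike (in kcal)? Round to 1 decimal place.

16465.2 kcal

Path 1: 9489000 × 0.09 × 0.11 × 0.14 × 0.07 = 920.62278 kcal
Path 2: 4132000 × 0.19 × 0.18 × 0.11 = 15544.584 kcal
Total at Pike: 920.62278 + 15544.584 = 16465.20678 kcal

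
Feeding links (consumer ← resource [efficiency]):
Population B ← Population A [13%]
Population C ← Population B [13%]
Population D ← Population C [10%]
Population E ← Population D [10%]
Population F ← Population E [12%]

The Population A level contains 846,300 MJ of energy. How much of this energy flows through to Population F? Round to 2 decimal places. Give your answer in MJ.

17.16 MJ

Population B: 846300 × 0.13 = 110019 MJ
Population C: 110019 × 0.13 = 14302.47 MJ
Population D: 14302.47 × 0.1 = 1430.247 MJ
Population E: 1430.247 × 0.1 = 143.0247 MJ
Population F: 143.0247 × 0.12 = 17.162964 MJ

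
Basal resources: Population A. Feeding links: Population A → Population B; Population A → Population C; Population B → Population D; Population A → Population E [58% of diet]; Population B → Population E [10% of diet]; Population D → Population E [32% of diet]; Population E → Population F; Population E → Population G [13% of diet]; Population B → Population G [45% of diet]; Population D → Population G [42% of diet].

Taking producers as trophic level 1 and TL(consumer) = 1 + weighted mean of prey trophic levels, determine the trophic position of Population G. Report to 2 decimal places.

Population B: 1 + 1 = 2
Population C: 1 + 1 = 2
Population D: 1 + 2 = 3
Population E: 1 + (0.58×1 + 0.1×2 + 0.32×3) = 2.74
Population F: 1 + 2.74 = 3.74
Population G: 1 + (0.13×2.74 + 0.45×2 + 0.42×3) = 3.5162

3.52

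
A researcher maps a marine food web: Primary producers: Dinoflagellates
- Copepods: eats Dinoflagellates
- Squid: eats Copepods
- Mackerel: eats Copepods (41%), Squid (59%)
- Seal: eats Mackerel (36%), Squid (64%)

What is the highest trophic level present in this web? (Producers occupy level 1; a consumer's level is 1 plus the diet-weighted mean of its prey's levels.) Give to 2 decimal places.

4.21

Copepods: 1 + 1 = 2
Squid: 1 + 2 = 3
Mackerel: 1 + (0.41×2 + 0.59×3) = 3.59
Seal: 1 + (0.36×3.59 + 0.64×3) = 4.2124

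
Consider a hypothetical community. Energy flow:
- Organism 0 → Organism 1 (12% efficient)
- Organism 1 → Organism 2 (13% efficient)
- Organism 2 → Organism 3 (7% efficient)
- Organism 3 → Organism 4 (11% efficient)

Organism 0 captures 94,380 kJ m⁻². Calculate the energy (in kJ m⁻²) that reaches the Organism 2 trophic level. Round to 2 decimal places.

Organism 1: 94380 × 0.12 = 11325.6 kJ m⁻²
Organism 2: 11325.6 × 0.13 = 1472.328 kJ m⁻²

1472.33 kJ m⁻²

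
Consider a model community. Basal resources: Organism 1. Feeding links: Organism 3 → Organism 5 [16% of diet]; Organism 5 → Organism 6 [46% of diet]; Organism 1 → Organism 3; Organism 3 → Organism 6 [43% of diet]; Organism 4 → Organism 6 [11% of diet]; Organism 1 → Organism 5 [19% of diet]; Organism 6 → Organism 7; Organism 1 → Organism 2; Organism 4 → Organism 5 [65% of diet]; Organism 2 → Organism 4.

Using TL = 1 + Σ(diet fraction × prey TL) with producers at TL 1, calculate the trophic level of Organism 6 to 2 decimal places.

Organism 2: 1 + 1 = 2
Organism 3: 1 + 1 = 2
Organism 4: 1 + 2 = 3
Organism 5: 1 + (0.16×2 + 0.19×1 + 0.65×3) = 3.46
Organism 6: 1 + (0.46×3.46 + 0.43×2 + 0.11×3) = 3.7816
Organism 7: 1 + 3.7816 = 4.7816

3.78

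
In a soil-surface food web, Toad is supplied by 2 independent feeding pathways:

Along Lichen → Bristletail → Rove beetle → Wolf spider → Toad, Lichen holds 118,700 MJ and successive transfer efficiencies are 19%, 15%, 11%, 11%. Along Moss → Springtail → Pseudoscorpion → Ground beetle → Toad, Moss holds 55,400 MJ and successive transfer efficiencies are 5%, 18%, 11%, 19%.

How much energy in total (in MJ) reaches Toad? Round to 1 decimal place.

Via Lichen: 118700 × 0.19 × 0.15 × 0.11 × 0.11 = 40.933695 MJ
Via Moss: 55400 × 0.05 × 0.18 × 0.11 × 0.19 = 10.42074 MJ
Total at Toad: 40.933695 + 10.42074 = 51.354435 MJ

51.4 MJ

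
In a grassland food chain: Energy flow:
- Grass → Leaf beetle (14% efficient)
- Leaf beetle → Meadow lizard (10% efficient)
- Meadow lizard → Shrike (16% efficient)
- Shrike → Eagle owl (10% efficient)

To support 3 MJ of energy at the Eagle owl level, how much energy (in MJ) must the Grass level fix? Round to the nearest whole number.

13393 MJ

Cumulative transfer efficiency: 0.14 × 0.1 × 0.16 × 0.1 = 0.000224
Grass energy = 3 / 0.000224 = 13393 MJ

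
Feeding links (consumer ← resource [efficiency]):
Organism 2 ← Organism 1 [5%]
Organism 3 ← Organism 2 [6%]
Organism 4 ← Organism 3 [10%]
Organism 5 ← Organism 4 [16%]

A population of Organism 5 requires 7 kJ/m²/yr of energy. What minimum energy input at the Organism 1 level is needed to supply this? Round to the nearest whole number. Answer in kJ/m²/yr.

Cumulative transfer efficiency: 0.05 × 0.06 × 0.1 × 0.16 = 0.000048
Organism 1 energy = 7 / 0.000048 = 145833 kJ/m²/yr

145833 kJ/m²/yr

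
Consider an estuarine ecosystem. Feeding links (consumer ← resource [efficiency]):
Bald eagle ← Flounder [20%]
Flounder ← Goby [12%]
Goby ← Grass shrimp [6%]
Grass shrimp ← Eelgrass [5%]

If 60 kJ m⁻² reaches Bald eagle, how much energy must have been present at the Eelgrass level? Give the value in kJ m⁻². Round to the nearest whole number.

833333 kJ m⁻²

Cumulative transfer efficiency: 0.05 × 0.06 × 0.12 × 0.2 = 0.000072
Eelgrass energy = 60 / 0.000072 = 833333 kJ m⁻²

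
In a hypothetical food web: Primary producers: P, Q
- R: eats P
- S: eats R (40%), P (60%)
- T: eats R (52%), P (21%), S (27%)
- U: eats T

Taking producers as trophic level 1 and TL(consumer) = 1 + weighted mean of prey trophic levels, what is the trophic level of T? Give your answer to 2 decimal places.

2.90

R: 1 + 1 = 2
S: 1 + (0.4×2 + 0.6×1) = 2.4
T: 1 + (0.52×2 + 0.21×1 + 0.27×2.4) = 2.898
U: 1 + 2.898 = 3.898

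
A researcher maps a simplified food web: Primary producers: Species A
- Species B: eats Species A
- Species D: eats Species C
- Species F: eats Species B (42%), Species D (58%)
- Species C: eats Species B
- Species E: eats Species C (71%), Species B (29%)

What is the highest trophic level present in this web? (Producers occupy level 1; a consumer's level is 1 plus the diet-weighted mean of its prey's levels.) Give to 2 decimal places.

4.16

Species B: 1 + 1 = 2
Species C: 1 + 2 = 3
Species D: 1 + 3 = 4
Species E: 1 + (0.71×3 + 0.29×2) = 3.71
Species F: 1 + (0.42×2 + 0.58×4) = 4.16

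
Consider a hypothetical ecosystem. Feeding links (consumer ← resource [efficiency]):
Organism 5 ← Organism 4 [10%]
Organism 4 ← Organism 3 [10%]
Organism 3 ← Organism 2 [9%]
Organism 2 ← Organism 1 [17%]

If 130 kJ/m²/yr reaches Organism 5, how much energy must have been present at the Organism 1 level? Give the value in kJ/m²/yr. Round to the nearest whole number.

Cumulative transfer efficiency: 0.17 × 0.09 × 0.1 × 0.1 = 0.000153
Organism 1 energy = 130 / 0.000153 = 849673 kJ/m²/yr

849673 kJ/m²/yr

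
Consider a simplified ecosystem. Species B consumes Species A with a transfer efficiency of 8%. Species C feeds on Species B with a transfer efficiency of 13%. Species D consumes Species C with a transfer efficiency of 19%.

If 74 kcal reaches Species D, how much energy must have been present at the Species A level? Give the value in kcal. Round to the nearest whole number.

Cumulative transfer efficiency: 0.08 × 0.13 × 0.19 = 0.001976
Species A energy = 74 / 0.001976 = 37449 kcal

37449 kcal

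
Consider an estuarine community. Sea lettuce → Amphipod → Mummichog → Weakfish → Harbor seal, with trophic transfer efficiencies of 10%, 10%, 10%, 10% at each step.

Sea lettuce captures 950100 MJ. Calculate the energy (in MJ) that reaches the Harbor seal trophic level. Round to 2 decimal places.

Amphipod: 950100 × 0.1 = 95010 MJ
Mummichog: 95010 × 0.1 = 9501 MJ
Weakfish: 9501 × 0.1 = 950.1 MJ
Harbor seal: 950.1 × 0.1 = 95.01 MJ

95.01 MJ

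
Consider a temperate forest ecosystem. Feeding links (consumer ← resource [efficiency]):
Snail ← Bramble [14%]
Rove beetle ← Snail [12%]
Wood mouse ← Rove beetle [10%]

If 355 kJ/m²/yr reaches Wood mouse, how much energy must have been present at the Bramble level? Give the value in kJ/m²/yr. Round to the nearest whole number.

211310 kJ/m²/yr

Cumulative transfer efficiency: 0.14 × 0.12 × 0.1 = 0.00168
Bramble energy = 355 / 0.00168 = 211310 kJ/m²/yr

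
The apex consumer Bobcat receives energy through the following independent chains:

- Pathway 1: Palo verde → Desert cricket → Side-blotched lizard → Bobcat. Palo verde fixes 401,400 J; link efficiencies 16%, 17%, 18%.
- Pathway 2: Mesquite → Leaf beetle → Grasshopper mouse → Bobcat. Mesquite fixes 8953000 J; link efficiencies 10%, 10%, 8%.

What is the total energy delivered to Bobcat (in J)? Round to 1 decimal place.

9127.7 J

Pathway 1: 401400 × 0.16 × 0.17 × 0.18 = 1965.2544 J
Pathway 2: 8953000 × 0.1 × 0.1 × 0.08 = 7162.4 J
Total at Bobcat: 1965.2544 + 7162.4 = 9127.6544 J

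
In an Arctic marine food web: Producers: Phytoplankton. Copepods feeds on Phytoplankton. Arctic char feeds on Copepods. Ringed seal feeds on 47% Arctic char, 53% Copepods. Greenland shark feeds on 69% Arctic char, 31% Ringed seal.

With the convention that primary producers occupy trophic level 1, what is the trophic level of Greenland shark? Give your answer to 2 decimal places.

Copepods: 1 + 1 = 2
Arctic char: 1 + 2 = 3
Ringed seal: 1 + (0.47×3 + 0.53×2) = 3.47
Greenland shark: 1 + (0.69×3 + 0.31×3.47) = 4.1457

4.15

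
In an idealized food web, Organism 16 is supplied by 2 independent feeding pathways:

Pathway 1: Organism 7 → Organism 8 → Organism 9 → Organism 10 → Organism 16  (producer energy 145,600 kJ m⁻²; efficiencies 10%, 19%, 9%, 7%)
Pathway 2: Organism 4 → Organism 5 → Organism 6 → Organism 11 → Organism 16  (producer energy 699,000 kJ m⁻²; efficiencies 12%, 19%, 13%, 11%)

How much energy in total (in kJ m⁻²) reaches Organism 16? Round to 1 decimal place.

Pathway 1: 145600 × 0.1 × 0.19 × 0.09 × 0.07 = 17.42832 kJ m⁻²
Pathway 2: 699000 × 0.12 × 0.19 × 0.13 × 0.11 = 227.90196 kJ m⁻²
Total at Organism 16: 17.42832 + 227.90196 = 245.33028 kJ m⁻²

245.3 kJ m⁻²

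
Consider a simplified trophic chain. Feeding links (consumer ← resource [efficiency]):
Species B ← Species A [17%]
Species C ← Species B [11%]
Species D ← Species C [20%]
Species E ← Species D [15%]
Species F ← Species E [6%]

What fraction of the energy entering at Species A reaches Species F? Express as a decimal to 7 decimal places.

Product of link efficiencies: 0.17 × 0.11 × 0.2 × 0.15 × 0.06 = 0.00003366

0.0000337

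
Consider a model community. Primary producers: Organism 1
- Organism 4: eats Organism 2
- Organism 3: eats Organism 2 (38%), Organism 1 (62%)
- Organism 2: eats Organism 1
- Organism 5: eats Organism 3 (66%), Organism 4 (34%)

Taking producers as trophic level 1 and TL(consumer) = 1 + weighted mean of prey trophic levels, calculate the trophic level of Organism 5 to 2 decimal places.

Organism 2: 1 + 1 = 2
Organism 3: 1 + (0.38×2 + 0.62×1) = 2.38
Organism 4: 1 + 2 = 3
Organism 5: 1 + (0.66×2.38 + 0.34×3) = 3.5908

3.59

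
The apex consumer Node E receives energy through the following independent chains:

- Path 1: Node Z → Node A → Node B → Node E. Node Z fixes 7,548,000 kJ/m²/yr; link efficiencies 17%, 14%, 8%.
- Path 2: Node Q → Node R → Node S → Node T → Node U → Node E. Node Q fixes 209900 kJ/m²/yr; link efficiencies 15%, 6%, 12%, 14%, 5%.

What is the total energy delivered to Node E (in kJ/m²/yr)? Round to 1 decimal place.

14373.0 kJ/m²/yr

Path 1: 7548000 × 0.17 × 0.14 × 0.08 = 14371.392 kJ/m²/yr
Path 2: 209900 × 0.15 × 0.06 × 0.12 × 0.14 × 0.05 = 1.586844 kJ/m²/yr
Total at Node E: 14371.392 + 1.586844 = 14372.978844 kJ/m²/yr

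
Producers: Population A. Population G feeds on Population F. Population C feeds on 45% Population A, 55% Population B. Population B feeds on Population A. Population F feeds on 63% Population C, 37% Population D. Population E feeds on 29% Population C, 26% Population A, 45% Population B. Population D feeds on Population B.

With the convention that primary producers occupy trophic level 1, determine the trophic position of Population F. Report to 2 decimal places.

3.72

Population B: 1 + 1 = 2
Population C: 1 + (0.45×1 + 0.55×2) = 2.55
Population D: 1 + 2 = 3
Population E: 1 + (0.29×2.55 + 0.26×1 + 0.45×2) = 2.8995
Population F: 1 + (0.63×2.55 + 0.37×3) = 3.7165
Population G: 1 + 3.7165 = 4.7165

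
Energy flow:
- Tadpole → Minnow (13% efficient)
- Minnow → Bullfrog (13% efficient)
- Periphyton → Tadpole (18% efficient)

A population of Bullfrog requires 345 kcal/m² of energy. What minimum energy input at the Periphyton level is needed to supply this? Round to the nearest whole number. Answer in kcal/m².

Cumulative transfer efficiency: 0.18 × 0.13 × 0.13 = 0.003042
Periphyton energy = 345 / 0.003042 = 113412 kcal/m²

113412 kcal/m²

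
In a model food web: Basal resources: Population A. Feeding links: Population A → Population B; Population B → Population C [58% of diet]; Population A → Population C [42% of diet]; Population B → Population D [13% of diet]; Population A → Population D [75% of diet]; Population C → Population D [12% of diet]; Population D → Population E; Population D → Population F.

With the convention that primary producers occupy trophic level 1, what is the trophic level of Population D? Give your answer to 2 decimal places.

2.32

Population B: 1 + 1 = 2
Population C: 1 + (0.58×2 + 0.42×1) = 2.58
Population D: 1 + (0.13×2 + 0.75×1 + 0.12×2.58) = 2.3196
Population E: 1 + 2.3196 = 3.3196
Population F: 1 + 2.3196 = 3.3196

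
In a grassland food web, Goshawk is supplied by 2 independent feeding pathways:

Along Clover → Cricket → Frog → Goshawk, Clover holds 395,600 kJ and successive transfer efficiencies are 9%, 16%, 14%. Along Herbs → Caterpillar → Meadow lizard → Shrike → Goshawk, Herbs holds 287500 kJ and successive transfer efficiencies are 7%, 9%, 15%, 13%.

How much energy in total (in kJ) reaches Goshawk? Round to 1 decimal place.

832.8 kJ

Via Clover: 395600 × 0.09 × 0.16 × 0.14 = 797.5296 kJ
Via Herbs: 287500 × 0.07 × 0.09 × 0.15 × 0.13 = 35.319375 kJ
Total at Goshawk: 797.5296 + 35.319375 = 832.848975 kJ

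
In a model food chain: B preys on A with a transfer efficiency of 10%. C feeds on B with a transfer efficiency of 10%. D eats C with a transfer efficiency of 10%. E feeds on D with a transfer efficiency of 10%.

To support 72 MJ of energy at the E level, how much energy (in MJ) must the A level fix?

720000 MJ

Cumulative transfer efficiency: 0.1 × 0.1 × 0.1 × 0.1 = 0.0001
A energy = 72 / 0.0001 = 720000 MJ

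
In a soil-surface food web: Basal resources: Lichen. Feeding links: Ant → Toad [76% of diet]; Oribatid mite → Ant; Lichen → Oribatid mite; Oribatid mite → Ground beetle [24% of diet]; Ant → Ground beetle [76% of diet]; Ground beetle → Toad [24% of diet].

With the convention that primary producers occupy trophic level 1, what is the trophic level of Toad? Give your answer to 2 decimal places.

4.18

Oribatid mite: 1 + 1 = 2
Ant: 1 + 2 = 3
Ground beetle: 1 + (0.76×3 + 0.24×2) = 3.76
Toad: 1 + (0.76×3 + 0.24×3.76) = 4.1824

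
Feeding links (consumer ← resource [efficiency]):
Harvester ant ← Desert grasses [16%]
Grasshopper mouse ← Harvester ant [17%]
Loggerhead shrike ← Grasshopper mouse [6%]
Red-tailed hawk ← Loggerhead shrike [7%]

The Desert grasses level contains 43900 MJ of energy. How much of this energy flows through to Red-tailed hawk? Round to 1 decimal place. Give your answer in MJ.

Harvester ant: 43900 × 0.16 = 7024 MJ
Grasshopper mouse: 7024 × 0.17 = 1194.08 MJ
Loggerhead shrike: 1194.08 × 0.06 = 71.6448 MJ
Red-tailed hawk: 71.6448 × 0.07 = 5.015136 MJ

5.0 MJ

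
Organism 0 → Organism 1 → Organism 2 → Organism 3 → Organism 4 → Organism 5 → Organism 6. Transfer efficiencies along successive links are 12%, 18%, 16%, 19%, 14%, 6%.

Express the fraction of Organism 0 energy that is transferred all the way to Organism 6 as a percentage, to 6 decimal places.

Product of link efficiencies: 0.12 × 0.18 × 0.16 × 0.19 × 0.14 × 0.06 = 0.000005515776
As a percentage: 0.000005515776 × 100 = 0.000552%

0.000552%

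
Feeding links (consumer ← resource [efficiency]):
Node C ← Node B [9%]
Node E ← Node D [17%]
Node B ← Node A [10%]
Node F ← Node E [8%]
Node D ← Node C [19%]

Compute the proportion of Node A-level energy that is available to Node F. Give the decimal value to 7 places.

0.0000233

Product of link efficiencies: 0.1 × 0.09 × 0.19 × 0.17 × 0.08 = 0.000023256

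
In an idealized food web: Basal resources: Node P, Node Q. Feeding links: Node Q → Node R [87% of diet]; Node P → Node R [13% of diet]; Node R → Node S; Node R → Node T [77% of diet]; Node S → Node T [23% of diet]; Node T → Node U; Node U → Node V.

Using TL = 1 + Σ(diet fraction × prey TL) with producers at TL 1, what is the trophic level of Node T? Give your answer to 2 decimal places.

3.23

Node R: 1 + (0.87×1 + 0.13×1) = 2
Node S: 1 + 2 = 3
Node T: 1 + (0.77×2 + 0.23×3) = 3.23
Node U: 1 + 3.23 = 4.23
Node V: 1 + 4.23 = 5.23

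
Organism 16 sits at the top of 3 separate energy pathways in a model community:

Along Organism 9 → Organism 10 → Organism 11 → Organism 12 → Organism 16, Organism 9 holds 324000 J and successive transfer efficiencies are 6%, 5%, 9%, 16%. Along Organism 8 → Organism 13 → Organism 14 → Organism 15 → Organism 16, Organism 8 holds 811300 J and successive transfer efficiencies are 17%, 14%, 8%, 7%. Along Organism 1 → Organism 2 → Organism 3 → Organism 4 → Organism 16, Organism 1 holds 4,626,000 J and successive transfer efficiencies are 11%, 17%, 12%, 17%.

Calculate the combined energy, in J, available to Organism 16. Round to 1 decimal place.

Via Organism 9: 324000 × 0.06 × 0.05 × 0.09 × 0.16 = 13.9968 J
Via Organism 8: 811300 × 0.17 × 0.14 × 0.08 × 0.07 = 108.130064 J
Via Organism 1: 4626000 × 0.11 × 0.17 × 0.12 × 0.17 = 1764.72648 J
Total at Organism 16: 13.9968 + 108.130064 + 1764.72648 = 1886.853344 J

1886.9 J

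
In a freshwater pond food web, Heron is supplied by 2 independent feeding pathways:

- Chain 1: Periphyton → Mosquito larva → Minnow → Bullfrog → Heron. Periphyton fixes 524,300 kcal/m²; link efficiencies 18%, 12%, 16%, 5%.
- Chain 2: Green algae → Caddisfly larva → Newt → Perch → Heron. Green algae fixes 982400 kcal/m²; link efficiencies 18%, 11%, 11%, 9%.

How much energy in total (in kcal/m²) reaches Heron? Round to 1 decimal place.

283.2 kcal/m²

Chain 1: 524300 × 0.18 × 0.12 × 0.16 × 0.05 = 90.59904 kcal/m²
Chain 2: 982400 × 0.18 × 0.11 × 0.11 × 0.09 = 192.570048 kcal/m²
Total at Heron: 90.59904 + 192.570048 = 283.169088 kcal/m²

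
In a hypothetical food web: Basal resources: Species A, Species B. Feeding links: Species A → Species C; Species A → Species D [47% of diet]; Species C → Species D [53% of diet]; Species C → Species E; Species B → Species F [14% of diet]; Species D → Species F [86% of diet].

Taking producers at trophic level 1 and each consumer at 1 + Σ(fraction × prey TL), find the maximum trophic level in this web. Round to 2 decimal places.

3.32

Species C: 1 + 1 = 2
Species D: 1 + (0.47×1 + 0.53×2) = 2.53
Species E: 1 + 2 = 3
Species F: 1 + (0.14×1 + 0.86×2.53) = 3.3158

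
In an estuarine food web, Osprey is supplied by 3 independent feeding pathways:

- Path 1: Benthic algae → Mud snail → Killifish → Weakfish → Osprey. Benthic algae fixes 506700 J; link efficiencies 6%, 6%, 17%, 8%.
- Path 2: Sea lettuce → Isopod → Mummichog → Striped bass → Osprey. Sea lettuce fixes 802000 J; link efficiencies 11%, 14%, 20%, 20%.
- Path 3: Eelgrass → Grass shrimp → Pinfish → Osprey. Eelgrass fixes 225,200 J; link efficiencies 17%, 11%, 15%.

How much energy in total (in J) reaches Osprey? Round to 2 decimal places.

Path 1: 506700 × 0.06 × 0.06 × 0.17 × 0.08 = 24.808032 J
Path 2: 802000 × 0.11 × 0.14 × 0.2 × 0.2 = 494.032 J
Path 3: 225200 × 0.17 × 0.11 × 0.15 = 631.686 J
Total at Osprey: 24.808032 + 494.032 + 631.686 = 1150.526032 J

1150.53 J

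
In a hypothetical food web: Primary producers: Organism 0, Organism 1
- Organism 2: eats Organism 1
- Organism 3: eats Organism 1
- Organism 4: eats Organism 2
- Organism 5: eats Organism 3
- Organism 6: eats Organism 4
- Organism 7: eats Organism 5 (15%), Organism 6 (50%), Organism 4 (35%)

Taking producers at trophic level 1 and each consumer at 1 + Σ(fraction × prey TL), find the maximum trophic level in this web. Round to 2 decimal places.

4.50

Organism 2: 1 + 1 = 2
Organism 3: 1 + 1 = 2
Organism 4: 1 + 2 = 3
Organism 5: 1 + 2 = 3
Organism 6: 1 + 3 = 4
Organism 7: 1 + (0.15×3 + 0.5×4 + 0.35×3) = 4.5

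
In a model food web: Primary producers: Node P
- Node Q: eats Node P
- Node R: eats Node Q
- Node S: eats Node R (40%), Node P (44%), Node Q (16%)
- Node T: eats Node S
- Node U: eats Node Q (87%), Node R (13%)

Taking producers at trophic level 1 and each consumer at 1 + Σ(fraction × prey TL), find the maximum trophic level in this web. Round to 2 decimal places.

Node Q: 1 + 1 = 2
Node R: 1 + 2 = 3
Node S: 1 + (0.4×3 + 0.44×1 + 0.16×2) = 2.96
Node T: 1 + 2.96 = 3.96
Node U: 1 + (0.87×2 + 0.13×3) = 3.13

3.96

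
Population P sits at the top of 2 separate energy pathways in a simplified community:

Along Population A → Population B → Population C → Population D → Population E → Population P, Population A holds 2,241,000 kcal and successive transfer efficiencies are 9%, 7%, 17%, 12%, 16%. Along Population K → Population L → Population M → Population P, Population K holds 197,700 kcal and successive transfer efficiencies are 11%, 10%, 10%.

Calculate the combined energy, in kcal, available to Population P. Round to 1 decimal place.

Via Population A: 2241000 × 0.09 × 0.07 × 0.17 × 0.12 × 0.16 = 46.0821312 kcal
Via Population K: 197700 × 0.11 × 0.1 × 0.1 = 217.47 kcal
Total at Population P: 46.0821312 + 217.47 = 263.5521312 kcal

263.6 kcal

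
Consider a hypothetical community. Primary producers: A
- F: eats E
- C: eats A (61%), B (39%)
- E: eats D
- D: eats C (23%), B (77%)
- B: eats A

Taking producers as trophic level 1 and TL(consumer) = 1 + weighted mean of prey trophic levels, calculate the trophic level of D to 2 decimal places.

B: 1 + 1 = 2
C: 1 + (0.61×1 + 0.39×2) = 2.39
D: 1 + (0.23×2.39 + 0.77×2) = 3.0897
E: 1 + 3.0897 = 4.0897
F: 1 + 4.0897 = 5.0897

3.09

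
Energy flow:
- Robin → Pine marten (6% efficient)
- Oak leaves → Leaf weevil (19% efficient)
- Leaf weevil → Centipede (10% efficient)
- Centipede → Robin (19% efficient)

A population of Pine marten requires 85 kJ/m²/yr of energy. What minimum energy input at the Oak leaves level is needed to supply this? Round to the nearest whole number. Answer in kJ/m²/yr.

Cumulative transfer efficiency: 0.19 × 0.1 × 0.19 × 0.06 = 0.0002166
Oak leaves energy = 85 / 0.0002166 = 392428 kJ/m²/yr

392428 kJ/m²/yr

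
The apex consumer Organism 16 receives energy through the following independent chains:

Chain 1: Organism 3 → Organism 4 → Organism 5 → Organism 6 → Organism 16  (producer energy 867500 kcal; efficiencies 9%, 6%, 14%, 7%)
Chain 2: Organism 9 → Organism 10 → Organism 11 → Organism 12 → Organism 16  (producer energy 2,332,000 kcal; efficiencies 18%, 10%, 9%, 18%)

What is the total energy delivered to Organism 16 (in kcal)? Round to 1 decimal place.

Chain 1: 867500 × 0.09 × 0.06 × 0.14 × 0.07 = 45.9081 kcal
Chain 2: 2332000 × 0.18 × 0.1 × 0.09 × 0.18 = 680.0112 kcal
Total at Organism 16: 45.9081 + 680.0112 = 725.9193 kcal

725.9 kcal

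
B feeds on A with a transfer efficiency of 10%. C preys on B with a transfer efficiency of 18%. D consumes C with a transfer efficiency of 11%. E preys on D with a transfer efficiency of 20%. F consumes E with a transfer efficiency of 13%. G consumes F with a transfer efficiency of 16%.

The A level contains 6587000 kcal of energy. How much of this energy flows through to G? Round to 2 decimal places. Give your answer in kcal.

B: 6587000 × 0.1 = 658700 kcal
C: 658700 × 0.18 = 118566 kcal
D: 118566 × 0.11 = 13042.26 kcal
E: 13042.26 × 0.2 = 2608.452 kcal
F: 2608.452 × 0.13 = 339.09876 kcal
G: 339.09876 × 0.16 = 54.2558016 kcal

54.26 kcal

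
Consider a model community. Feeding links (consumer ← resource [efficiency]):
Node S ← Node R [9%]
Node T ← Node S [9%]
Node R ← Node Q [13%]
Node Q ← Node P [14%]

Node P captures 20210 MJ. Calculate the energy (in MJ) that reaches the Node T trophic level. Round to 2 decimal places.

2.98 MJ

Node Q: 20210 × 0.14 = 2829.4 MJ
Node R: 2829.4 × 0.13 = 367.822 MJ
Node S: 367.822 × 0.09 = 33.10398 MJ
Node T: 33.10398 × 0.09 = 2.9793582 MJ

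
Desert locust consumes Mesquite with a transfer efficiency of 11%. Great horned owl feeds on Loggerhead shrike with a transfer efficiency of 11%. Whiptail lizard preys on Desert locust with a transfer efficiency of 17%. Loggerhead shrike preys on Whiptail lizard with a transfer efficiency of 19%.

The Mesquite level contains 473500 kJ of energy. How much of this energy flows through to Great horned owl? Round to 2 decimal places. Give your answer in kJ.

Desert locust: 473500 × 0.11 = 52085 kJ
Whiptail lizard: 52085 × 0.17 = 8854.45 kJ
Loggerhead shrike: 8854.45 × 0.19 = 1682.3455 kJ
Great horned owl: 1682.3455 × 0.11 = 185.058005 kJ

185.06 kJ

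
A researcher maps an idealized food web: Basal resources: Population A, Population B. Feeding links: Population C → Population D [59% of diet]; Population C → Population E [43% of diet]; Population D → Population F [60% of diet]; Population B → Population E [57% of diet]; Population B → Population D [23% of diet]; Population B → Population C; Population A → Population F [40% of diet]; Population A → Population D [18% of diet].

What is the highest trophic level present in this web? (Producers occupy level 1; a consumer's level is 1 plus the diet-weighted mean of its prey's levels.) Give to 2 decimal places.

2.95

Population C: 1 + 1 = 2
Population D: 1 + (0.59×2 + 0.23×1 + 0.18×1) = 2.59
Population E: 1 + (0.43×2 + 0.57×1) = 2.43
Population F: 1 + (0.6×2.59 + 0.4×1) = 2.954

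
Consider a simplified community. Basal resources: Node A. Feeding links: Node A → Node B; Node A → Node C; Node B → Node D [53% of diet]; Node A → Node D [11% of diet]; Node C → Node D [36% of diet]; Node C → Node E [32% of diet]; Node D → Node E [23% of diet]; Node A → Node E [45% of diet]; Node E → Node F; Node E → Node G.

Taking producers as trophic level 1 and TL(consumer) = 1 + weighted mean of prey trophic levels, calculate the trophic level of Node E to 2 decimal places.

2.75

Node B: 1 + 1 = 2
Node C: 1 + 1 = 2
Node D: 1 + (0.53×2 + 0.11×1 + 0.36×2) = 2.89
Node E: 1 + (0.32×2 + 0.23×2.89 + 0.45×1) = 2.7547
Node F: 1 + 2.7547 = 3.7547
Node G: 1 + 2.7547 = 3.7547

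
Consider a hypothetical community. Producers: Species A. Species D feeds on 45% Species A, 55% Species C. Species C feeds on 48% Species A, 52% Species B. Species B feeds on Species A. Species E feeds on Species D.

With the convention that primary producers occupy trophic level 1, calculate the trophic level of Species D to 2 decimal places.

Species B: 1 + 1 = 2
Species C: 1 + (0.48×1 + 0.52×2) = 2.52
Species D: 1 + (0.45×1 + 0.55×2.52) = 2.836
Species E: 1 + 2.836 = 3.836

2.84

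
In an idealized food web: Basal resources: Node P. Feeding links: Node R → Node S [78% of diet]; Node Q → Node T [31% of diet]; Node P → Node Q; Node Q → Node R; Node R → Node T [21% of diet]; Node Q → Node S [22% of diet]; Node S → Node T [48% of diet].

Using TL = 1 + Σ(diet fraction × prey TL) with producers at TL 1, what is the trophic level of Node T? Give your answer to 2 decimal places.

4.06

Node Q: 1 + 1 = 2
Node R: 1 + 2 = 3
Node S: 1 + (0.78×3 + 0.22×2) = 3.78
Node T: 1 + (0.31×2 + 0.21×3 + 0.48×3.78) = 4.0644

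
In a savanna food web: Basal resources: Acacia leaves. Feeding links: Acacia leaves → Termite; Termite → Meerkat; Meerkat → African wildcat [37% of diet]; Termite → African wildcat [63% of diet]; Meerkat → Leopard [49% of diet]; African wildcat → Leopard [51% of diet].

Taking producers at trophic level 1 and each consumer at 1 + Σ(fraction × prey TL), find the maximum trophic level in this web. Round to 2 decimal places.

Termite: 1 + 1 = 2
Meerkat: 1 + 2 = 3
African wildcat: 1 + (0.37×3 + 0.63×2) = 3.37
Leopard: 1 + (0.49×3 + 0.51×3.37) = 4.1887

4.19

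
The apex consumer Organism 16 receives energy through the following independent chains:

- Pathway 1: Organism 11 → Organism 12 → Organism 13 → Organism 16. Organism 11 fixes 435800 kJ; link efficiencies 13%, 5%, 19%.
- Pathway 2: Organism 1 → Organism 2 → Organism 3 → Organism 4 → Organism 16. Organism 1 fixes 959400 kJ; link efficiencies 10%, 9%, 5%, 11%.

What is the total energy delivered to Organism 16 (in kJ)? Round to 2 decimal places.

Pathway 1: 435800 × 0.13 × 0.05 × 0.19 = 538.213 kJ
Pathway 2: 959400 × 0.1 × 0.09 × 0.05 × 0.11 = 47.4903 kJ
Total at Organism 16: 538.213 + 47.4903 = 585.7033 kJ

585.70 kJ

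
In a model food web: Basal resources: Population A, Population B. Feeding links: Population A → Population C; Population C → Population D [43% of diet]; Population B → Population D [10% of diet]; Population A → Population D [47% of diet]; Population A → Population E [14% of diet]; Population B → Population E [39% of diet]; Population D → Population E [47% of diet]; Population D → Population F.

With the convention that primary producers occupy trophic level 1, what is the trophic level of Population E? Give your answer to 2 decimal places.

Population C: 1 + 1 = 2
Population D: 1 + (0.43×2 + 0.1×1 + 0.47×1) = 2.43
Population E: 1 + (0.14×1 + 0.39×1 + 0.47×2.43) = 2.6721
Population F: 1 + 2.43 = 3.43

2.67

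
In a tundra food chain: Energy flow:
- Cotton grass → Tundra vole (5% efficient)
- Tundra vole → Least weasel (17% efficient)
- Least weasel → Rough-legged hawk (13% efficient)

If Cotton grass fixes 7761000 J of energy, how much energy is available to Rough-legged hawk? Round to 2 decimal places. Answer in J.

Tundra vole: 7761000 × 0.05 = 388050 J
Least weasel: 388050 × 0.17 = 65968.5 J
Rough-legged hawk: 65968.5 × 0.13 = 8575.905 J

8575.91 J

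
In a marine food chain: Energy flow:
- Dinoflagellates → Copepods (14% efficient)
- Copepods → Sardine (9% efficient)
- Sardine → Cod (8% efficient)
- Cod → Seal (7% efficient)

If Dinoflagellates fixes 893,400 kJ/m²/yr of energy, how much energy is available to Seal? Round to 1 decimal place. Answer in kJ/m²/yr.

63.0 kJ/m²/yr

Copepods: 893400 × 0.14 = 125076 kJ/m²/yr
Sardine: 125076 × 0.09 = 11256.84 kJ/m²/yr
Cod: 11256.84 × 0.08 = 900.5472 kJ/m²/yr
Seal: 900.5472 × 0.07 = 63.038304 kJ/m²/yr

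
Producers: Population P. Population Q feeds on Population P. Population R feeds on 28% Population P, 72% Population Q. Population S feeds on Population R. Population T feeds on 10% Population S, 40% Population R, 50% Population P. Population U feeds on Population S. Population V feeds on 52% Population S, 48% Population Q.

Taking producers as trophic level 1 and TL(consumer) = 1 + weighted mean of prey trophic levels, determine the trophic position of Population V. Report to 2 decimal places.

3.89

Population Q: 1 + 1 = 2
Population R: 1 + (0.28×1 + 0.72×2) = 2.72
Population S: 1 + 2.72 = 3.72
Population T: 1 + (0.1×3.72 + 0.4×2.72 + 0.5×1) = 2.96
Population U: 1 + 3.72 = 4.72
Population V: 1 + (0.52×3.72 + 0.48×2) = 3.8944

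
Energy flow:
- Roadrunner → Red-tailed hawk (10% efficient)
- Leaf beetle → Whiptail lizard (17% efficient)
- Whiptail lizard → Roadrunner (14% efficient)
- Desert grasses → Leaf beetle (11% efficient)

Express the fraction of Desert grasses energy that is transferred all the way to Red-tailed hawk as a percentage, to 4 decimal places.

0.0262%

Product of link efficiencies: 0.11 × 0.17 × 0.14 × 0.1 = 0.0002618
As a percentage: 0.0002618 × 100 = 0.0262%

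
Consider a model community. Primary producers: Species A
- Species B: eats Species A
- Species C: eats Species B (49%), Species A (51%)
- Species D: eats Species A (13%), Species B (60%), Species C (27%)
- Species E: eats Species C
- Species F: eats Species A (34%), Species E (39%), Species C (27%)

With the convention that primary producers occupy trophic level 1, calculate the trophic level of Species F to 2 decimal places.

Species B: 1 + 1 = 2
Species C: 1 + (0.49×2 + 0.51×1) = 2.49
Species D: 1 + (0.13×1 + 0.6×2 + 0.27×2.49) = 3.0023
Species E: 1 + 2.49 = 3.49
Species F: 1 + (0.34×1 + 0.39×3.49 + 0.27×2.49) = 3.3734

3.37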